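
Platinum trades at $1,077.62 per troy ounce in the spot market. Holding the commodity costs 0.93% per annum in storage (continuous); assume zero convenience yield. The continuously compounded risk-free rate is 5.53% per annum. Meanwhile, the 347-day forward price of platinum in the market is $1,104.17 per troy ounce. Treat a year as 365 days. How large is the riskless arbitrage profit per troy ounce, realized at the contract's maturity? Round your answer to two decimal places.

Fair forward: F* = S·e^(carry·T), with carry = (r + u) = 0.0553 + 0.0093 = 0.0646
F* = 1077.62 · e^(0.0646 × 347/365) = 1077.62 · e^0.06141425 = 1077.62 × 1.06333931 = $1145.8757
Market $1104.17 < fair $1145.8757: forward underpriced → reverse cash-and-carry (short spot, go long the forward).
At maturity, profit = |F_mkt − F*| = |1104.17 − 1145.8757| = $41.71 per troy ounce

$41.71 per troy ounce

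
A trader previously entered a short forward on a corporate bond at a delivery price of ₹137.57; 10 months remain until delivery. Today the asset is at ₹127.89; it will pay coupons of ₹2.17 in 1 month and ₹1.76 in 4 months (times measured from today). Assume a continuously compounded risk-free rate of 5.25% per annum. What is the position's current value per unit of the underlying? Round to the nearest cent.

₹7.68

PV(remaining coupons) I = 2.17·e^(−0.0525·1/12) + 1.76·e^(−0.0525·4/12) = 3.8900
Current forward F = (S − I)·e^(rT) = (127.89 − 3.8900)·e^(0.0525·10/12) = 124.0000 × 1.044721 = 129.5454
Value (long) = (F − K)·e^(−rT) = (129.5454 − 137.57) × 0.957193 = -7.6811
Short position value = −(long value) = ₹7.68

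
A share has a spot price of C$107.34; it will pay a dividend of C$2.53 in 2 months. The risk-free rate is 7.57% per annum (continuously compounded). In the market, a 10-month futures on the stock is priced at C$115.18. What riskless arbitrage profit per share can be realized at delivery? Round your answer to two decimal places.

C$3.51 per share

PV(dividends) I = 2.53·e^(−0.0757·2/12) = 2.4983
Fair futures F* = (S − I)·e^(rT) = (107.34 − 2.4983)·e^0.063083 = 104.8417 × 1.065115 = 111.6685
Market C$115.18 > fair 111.6685: forward overpriced → cash-and-carry (borrow at r, buy the stock and collect the dividends, short the forward).
Profit at T = |F_mkt − F*| = |115.18 − 111.6685| = C$3.51 per share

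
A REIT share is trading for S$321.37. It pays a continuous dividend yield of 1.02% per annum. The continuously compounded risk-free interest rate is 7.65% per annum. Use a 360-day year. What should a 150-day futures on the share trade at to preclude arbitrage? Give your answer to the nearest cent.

F = S·e^((r − q)T) = 321.37 · e^((0.0765 − 0.0102) × 150/360)
= 321.37 · e^0.027625 = 321.37 × 1.028010
F = S$330.37

S$330.37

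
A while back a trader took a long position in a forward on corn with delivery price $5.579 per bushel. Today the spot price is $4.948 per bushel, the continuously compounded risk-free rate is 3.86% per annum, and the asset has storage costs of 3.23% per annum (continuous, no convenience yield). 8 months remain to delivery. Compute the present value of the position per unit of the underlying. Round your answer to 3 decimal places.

-$0.382 per bushel

Current fair forward for the remaining 8 months: F = S·e^((r + u)·T), (r + u) = 0.0386 + 0.0323 = 0.0709
F = 4.948 · e^(0.0709 × 8/12) = 4.948 × 1.048402 = 5.1875
Value of long forward = (F − K)·e^(−rT) = (5.1875 − 5.579) · e^(−0.0386·8/12)
= -0.3915 × 0.974595 = -0.382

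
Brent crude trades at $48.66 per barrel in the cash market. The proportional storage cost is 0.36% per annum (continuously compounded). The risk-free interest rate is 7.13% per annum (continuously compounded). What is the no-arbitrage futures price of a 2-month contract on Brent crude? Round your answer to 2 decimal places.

Net carry = r + u − y = 0.0713 + 0.0036 − 0.0000 = 0.0749
F = S·e^((r+u−y)T) = 48.66 · e^(0.0749 × 2/12) = 48.66 · e^0.012483
= 48.66 × 1.012561 = $49.27 per barrel

$49.27 per barrel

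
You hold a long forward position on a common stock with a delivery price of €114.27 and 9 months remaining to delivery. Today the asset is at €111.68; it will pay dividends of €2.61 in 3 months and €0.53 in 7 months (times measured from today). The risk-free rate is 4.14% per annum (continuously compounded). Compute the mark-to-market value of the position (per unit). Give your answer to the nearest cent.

PV(remaining dividends) I = 2.61·e^(−0.0414·3/12) + 0.53·e^(−0.0414·7/12) = 3.1005
Current forward F = (S − I)·e^(rT) = (111.68 − 3.1005)·e^(0.0414·9/12) = 108.5795 × 1.031537 = 112.0038
Value (long) = (F − K)·e^(−rT) = (112.0038 − 114.27) × 0.969427 = -2.1969
Value = -€2.20

-€2.20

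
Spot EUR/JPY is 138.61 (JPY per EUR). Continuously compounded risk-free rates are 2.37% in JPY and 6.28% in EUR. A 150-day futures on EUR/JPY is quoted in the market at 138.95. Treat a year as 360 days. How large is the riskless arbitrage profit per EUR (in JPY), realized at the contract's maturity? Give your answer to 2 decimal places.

2.58 per EUR (in JPY)

Fair futures: F* = S·e^(carry·T), with carry = (r_JPY − r_EUR) = 0.0237 − 0.0628 = -0.0391
F* = 138.61 · e^(-0.0391 × 150/360) = 138.61 · e^-0.016292 = 138.61 × 0.983840 = 136.3701
Market 138.95 > fair 136.3701: forward overpriced → cash-and-carry (buy spot, short the forward).
At maturity, profit = |F_mkt − F*| = |138.95 − 136.3701| = 2.58 per EUR (in JPY)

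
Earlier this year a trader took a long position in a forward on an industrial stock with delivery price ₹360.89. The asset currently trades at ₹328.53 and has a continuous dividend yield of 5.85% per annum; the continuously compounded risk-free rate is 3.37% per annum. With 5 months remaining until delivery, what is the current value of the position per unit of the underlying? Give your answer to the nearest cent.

-₹35.24

Current fair forward for the remaining 5 months: F = S·e^((r − q)·T), (r − q) = 0.0337 − 0.0585 = -0.0248
F = 328.53 · e^(-0.0248 × 5/12) = 328.53 × 0.989720 = 325.1527
Value of long forward = (F − K)·e^(−rT) = (325.1527 − 360.89) · e^(−0.0337·5/12)
= -35.7373 × 0.986056 = -35.24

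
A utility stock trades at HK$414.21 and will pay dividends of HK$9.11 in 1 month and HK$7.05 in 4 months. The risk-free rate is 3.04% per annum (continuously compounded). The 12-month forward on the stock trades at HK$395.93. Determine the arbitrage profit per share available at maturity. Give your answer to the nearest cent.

PV(dividends) I = 9.11·e^(−0.0304·1/12) + 7.05·e^(−0.0304·4/12) = 16.0659
Fair forward F* = (S − I)·e^(rT) = (414.21 − 16.0659)·e^0.030400 = 398.1441 × 1.030867 = 410.4336
Market HK$395.93 < fair 410.4336: forward underpriced → reverse cash-and-carry (short the stock, invest proceeds at r, pay the dividends, go long the forward).
Profit at T = |F_mkt − F*| = |395.93 − 410.4336| = HK$14.50 per share

HK$14.50 per share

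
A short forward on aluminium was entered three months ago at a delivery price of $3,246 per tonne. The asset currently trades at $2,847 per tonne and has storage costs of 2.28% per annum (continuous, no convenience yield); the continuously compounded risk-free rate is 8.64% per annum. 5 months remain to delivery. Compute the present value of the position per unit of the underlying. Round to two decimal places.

$257.05 per tonne

Current fair forward for the remaining 5 months: F = S·e^((r + u)·T), (r + u) = 0.0864 + 0.0228 = 0.1092
F = 2847 · e^(0.1092 × 5/12) = 2847 × 1.04655100 = 2979.5307
Value of long forward = (F − K)·e^(−rT) = (2979.5307 − 3246) · e^(−0.0864·5/12)
= -266.4693 × 0.96464029 = -257.05
Short position value = −(long value) = $257.05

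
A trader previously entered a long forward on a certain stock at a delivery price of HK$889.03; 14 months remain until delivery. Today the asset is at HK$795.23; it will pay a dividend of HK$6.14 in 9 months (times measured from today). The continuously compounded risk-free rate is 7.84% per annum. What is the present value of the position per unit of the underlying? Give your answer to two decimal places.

PV(remaining dividends) I = 6.14·e^(−0.0784·9/12) = 5.7894
Current forward F = (S − I)·e^(rT) = (795.23 − 5.7894)·e^(0.0784·14/12) = 789.4406 × 1.095780 = 865.0532
Value (long) = (F − K)·e^(−rT) = (865.0532 − 889.03) × 0.912592 = -21.8810
Value = -HK$21.88

-HK$21.88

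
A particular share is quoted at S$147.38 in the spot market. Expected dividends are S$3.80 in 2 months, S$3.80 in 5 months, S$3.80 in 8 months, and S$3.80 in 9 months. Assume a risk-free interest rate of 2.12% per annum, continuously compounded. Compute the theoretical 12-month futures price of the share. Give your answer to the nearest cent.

S$135.18

PV(dividends) I = 3.80·e^(−0.0212·2/12) + 3.80·e^(−0.0212·5/12) + 3.80·e^(−0.0212·8/12) + 3.80·e^(−0.0212·9/12)
I = 3.7866 + 3.7666 + 3.7467 + 3.7401 = 15.0400
F = (S − I)·e^(rT) = (147.38 − 15.0400) · e^(0.0212·12/12)
= 132.3400 · e^0.021200 = 132.3400 × 1.021426 = S$135.18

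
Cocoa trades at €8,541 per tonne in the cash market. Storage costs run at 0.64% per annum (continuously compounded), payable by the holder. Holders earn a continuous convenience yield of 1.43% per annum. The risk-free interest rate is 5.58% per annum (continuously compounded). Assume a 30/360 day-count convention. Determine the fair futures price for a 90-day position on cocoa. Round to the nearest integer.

Net carry = r + u − y = 0.0558 + 0.0064 − 0.0143 = 0.0479
F = S·e^((r+u−y)T) = 8541 · e^(0.0479 × 90/360) = 8541 · e^0.011975
= 8541 × 1.012047 = €8,644 per tonne

€8,644 per tonne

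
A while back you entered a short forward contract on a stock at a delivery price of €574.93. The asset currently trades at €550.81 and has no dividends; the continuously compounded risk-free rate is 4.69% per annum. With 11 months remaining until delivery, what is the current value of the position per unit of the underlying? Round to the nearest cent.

Current fair forward for the remaining 11 months: F = S·e^(r·T), r = 0.0469
F = 550.81 · e^(0.0469 × 11/12) = 550.81 × 1.043929 = 575.0065
Value of long forward = (F − K)·e^(−rT) = (575.0065 − 574.93) · e^(−0.0469·11/12)
= 0.0765 × 0.957919 = 0.07
Short position value = −(long value) = -€0.07

-€0.07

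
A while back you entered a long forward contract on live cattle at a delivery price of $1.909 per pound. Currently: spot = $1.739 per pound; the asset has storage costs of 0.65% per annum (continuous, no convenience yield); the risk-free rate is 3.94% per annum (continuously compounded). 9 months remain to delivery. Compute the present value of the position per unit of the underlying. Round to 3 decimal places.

Current fair forward for the remaining 9 months: F = S·e^((r + u)·T), (r + u) = 0.0394 + 0.0065 = 0.0459
F = 1.739 · e^(0.0459 × 9/12) = 1.739 × 1.035024 = 1.7999
Value of long forward = (F − K)·e^(−rT) = (1.7999 − 1.909) · e^(−0.0394·9/12)
= -0.1091 × 0.970882 = -0.106

-$0.106 per pound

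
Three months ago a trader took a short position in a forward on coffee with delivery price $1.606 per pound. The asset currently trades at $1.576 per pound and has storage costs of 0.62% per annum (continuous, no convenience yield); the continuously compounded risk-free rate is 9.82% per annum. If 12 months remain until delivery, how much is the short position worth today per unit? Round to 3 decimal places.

-$0.130 per pound

Current fair forward for the remaining 12 months: F = S·e^((r + u)·T), (r + u) = 0.0982 + 0.0062 = 0.1044
F = 1.576 · e^(0.1044 × 12/12) = 1.576 × 1.110044 = 1.7494
Value of long forward = (F − K)·e^(−rT) = (1.7494 − 1.606) · e^(−0.0982·12/12)
= 0.1434 × 0.906468 = 0.130
Short position value = −(long value) = -$0.130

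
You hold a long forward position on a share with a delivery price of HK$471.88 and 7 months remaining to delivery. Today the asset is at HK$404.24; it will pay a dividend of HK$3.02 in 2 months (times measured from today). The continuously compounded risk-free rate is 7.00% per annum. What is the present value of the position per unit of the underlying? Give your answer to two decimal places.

PV(remaining dividends) I = 3.02·e^(−0.0700·2/12) = 2.9850
Current forward F = (S − I)·e^(rT) = (404.24 − 2.9850)·e^(0.0700·7/12) = 401.2550 × 1.041678 = 417.9785
Value (long) = (F − K)·e^(−rT) = (417.9785 − 471.88) × 0.959989 = -51.7448
Value = -HK$51.74

-HK$51.74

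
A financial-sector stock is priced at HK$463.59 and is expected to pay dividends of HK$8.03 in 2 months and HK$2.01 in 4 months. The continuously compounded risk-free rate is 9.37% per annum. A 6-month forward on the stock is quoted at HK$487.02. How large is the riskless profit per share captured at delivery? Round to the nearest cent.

PV(dividends) I = 8.03·e^(−0.0937·2/12) + 2.01·e^(−0.0937·4/12) = 9.8538
Fair forward F* = (S − I)·e^(rT) = (463.59 − 9.8538)·e^0.046850 = 453.7362 × 1.047965 = 475.4997
Market HK$487.02 > fair 475.4997: forward overpriced → cash-and-carry (borrow at r, buy the stock and collect the dividends, short the forward).
Profit at T = |F_mkt − F*| = |487.02 − 475.4997| = HK$11.52 per share

HK$11.52 per share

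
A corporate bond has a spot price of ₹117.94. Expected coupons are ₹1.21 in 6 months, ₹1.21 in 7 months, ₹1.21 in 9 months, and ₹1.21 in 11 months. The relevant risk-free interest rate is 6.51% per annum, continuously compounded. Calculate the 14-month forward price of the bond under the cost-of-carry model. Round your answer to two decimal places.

PV(coupons) I = 1.21·e^(−0.0651·6/12) + 1.21·e^(−0.0651·7/12) + 1.21·e^(−0.0651·9/12) + 1.21·e^(−0.0651·11/12)
I = 1.1712 + 1.1649 + 1.1523 + 1.1399 = 4.6283
F = (S − I)·e^(rT) = (117.94 − 4.6283) · e^(0.0651·14/12)
= 113.3117 · e^0.075950 = 113.3117 × 1.078909 = ₹122.25

₹122.25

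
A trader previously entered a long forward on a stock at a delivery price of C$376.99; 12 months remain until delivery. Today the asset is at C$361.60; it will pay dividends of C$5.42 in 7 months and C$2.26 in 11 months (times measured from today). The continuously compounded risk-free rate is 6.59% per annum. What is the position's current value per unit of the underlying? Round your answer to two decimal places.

C$1.31

PV(remaining dividends) I = 5.42·e^(−0.0659·7/12) + 2.26·e^(−0.0659·11/12) = 7.3431
Current forward F = (S − I)·e^(rT) = (361.60 − 7.3431)·e^(0.0659·12/12) = 354.2569 × 1.068120 = 378.3889
Value (long) = (F − K)·e^(−rT) = (378.3889 − 376.99) × 0.936224 = 1.3097
Value = C$1.31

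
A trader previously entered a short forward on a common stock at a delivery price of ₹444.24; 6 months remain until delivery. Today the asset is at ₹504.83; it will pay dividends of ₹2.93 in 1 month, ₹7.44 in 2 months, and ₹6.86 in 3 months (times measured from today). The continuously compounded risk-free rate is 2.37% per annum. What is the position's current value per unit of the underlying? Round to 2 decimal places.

-₹48.67

PV(remaining dividends) I = 2.93·e^(−0.0237·1/12) + 7.44·e^(−0.0237·2/12) + 6.86·e^(−0.0237·3/12) = 17.1544
Current forward F = (S − I)·e^(rT) = (504.83 − 17.1544)·e^(0.0237·6/12) = 487.6756 × 1.011920 = 493.4887
Value (long) = (F − K)·e^(−rT) = (493.4887 − 444.24) × 0.988220 = 48.6686
Short position value = −(long value) = -₹48.67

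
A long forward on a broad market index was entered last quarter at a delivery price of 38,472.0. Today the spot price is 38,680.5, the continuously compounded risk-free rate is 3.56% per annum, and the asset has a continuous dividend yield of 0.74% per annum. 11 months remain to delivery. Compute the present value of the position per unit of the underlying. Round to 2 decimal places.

Current fair forward for the remaining 11 months: F = S·e^((r − q)·T), (r − q) = 0.0356 − 0.0074 = 0.0282
F = 38680.5 · e^(0.0282 × 11/12) = 38680.5 × 1.02618701 = 39693.4266
Value of long forward = (F − K)·e^(−rT) = (39693.4266 − 38472.0) · e^(−0.0356·11/12)
= 1221.4266 × 0.96789339 = 1182.21

1182.21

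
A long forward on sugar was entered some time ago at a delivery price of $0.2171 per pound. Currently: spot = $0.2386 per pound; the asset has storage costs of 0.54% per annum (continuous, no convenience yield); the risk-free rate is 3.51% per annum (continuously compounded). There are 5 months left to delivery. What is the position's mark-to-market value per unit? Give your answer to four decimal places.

$0.0252 per pound

Current fair forward for the remaining 5 months: F = S·e^((r + u)·T), (r + u) = 0.0351 + 0.0054 = 0.0405
F = 0.2386 · e^(0.0405 × 5/12) = 0.2386 × 1.017018 = 0.2427
Value of long forward = (F − K)·e^(−rT) = (0.2427 − 0.2171) · e^(−0.0351·5/12)
= 0.0256 × 0.985481 = 0.0252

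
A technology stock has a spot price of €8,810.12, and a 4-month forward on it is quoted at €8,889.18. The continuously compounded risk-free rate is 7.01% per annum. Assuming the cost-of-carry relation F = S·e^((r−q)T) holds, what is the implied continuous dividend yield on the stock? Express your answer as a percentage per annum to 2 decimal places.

4.33%

From F = S·e^((r−q)T): (r − q) = ln(F/S)/T
ln(8889.18/8810.12) = ln(1.008974) = 0.008934
(r − q) = 0.008934 / (4/12) = 0.026802
q = r − ln(F/S)/T = 0.0701 − 0.026802 = 0.043298
q = 4.33%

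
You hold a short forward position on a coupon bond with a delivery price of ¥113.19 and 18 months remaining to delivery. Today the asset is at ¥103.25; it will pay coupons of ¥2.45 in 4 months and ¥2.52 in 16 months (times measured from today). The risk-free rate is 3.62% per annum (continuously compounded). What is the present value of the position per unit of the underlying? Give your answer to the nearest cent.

¥8.78

PV(remaining coupons) I = 2.45·e^(−0.0362·4/12) + 2.52·e^(−0.0362·16/12) = 4.8219
Current forward F = (S − I)·e^(rT) = (103.25 − 4.8219)·e^(0.0362·18/12) = 98.4281 × 1.055801 = 103.9205
Value (long) = (F − K)·e^(−rT) = (103.9205 − 113.19) × 0.947148 = -8.7796
Short position value = −(long value) = ¥8.78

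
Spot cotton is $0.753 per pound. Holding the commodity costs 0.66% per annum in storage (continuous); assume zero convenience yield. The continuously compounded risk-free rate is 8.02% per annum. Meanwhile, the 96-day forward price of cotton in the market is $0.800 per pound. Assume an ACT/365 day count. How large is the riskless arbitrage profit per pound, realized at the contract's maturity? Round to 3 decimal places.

Fair forward: F* = S·e^(carry·T), with carry = (r + u) = 0.0802 + 0.0066 = 0.0868
F* = 0.753 · e^(0.0868 × 96/365) = 0.753 · e^0.022830 = 0.753 × 1.023093 = $0.7704
Market $0.800 > fair $0.7704: forward overpriced → cash-and-carry (buy spot, short the forward).
At maturity, profit = |F_mkt − F*| = |0.800 − 0.7704| = $0.030 per pound

$0.030 per pound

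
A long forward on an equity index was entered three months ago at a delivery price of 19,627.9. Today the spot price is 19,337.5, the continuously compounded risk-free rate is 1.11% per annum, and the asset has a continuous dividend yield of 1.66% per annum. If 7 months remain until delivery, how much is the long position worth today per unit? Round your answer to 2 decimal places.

-350.07

Current fair forward for the remaining 7 months: F = S·e^((r − q)·T), (r − q) = 0.0111 − 0.0166 = -0.0055
F = 19337.5 · e^(-0.0055 × 7/12) = 19337.5 × 0.99679681 = 19275.5583
Value of long forward = (F − K)·e^(−rT) = (19275.5583 − 19627.9) · e^(−0.0111·7/12)
= -352.3417 × 0.99354592 = -350.07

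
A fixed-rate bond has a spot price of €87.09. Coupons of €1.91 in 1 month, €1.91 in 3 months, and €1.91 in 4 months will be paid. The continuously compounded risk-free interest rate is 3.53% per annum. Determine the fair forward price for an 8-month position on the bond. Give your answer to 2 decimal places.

PV(coupons) I = 1.91·e^(−0.0353·1/12) + 1.91·e^(−0.0353·3/12) + 1.91·e^(−0.0353·4/12)
I = 1.9044 + 1.8932 + 1.8877 = 5.6853
F = (S − I)·e^(rT) = (87.09 − 5.6853) · e^(0.0353·8/12)
= 81.4047 · e^0.023533 = 81.4047 × 1.023812 = €83.34

€83.34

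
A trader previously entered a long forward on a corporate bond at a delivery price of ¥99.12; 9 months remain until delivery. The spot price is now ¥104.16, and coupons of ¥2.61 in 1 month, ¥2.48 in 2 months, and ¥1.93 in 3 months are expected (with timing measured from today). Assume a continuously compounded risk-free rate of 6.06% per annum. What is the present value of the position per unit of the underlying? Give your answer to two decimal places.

PV(remaining coupons) I = 2.61·e^(−0.0606·1/12) + 2.48·e^(−0.0606·2/12) + 1.93·e^(−0.0606·3/12) = 6.9529
Current forward F = (S − I)·e^(rT) = (104.16 − 6.9529)·e^(0.0606·9/12) = 97.2071 × 1.046499 = 101.7271
Value (long) = (F − K)·e^(−rT) = (101.7271 − 99.12) × 0.955567 = 2.4913
Value = ¥2.49

¥2.49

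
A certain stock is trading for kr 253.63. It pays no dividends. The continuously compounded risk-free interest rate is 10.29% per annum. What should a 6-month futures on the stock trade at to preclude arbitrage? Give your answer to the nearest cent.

F = S·e^(rT) = 253.63 · e^(0.1029 × 6/12)
= 253.63 · e^0.051450 = 253.63 × 1.052797
F = kr 267.02

kr 267.02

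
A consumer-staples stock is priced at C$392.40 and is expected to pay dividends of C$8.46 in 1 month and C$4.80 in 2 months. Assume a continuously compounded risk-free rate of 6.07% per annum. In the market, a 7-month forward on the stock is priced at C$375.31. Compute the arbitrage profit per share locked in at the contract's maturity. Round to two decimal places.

PV(dividends) I = 8.46·e^(−0.0607·1/12) + 4.80·e^(−0.0607·2/12) = 13.1690
Fair forward F* = (S − I)·e^(rT) = (392.40 − 13.1690)·e^0.035408 = 379.2310 × 1.036042 = 392.8992
Market C$375.31 < fair 392.8992: forward underpriced → reverse cash-and-carry (short the stock, invest proceeds at r, pay the dividends, go long the forward).
Profit at T = |F_mkt − F*| = |375.31 − 392.8992| = C$17.59 per share

C$17.59 per share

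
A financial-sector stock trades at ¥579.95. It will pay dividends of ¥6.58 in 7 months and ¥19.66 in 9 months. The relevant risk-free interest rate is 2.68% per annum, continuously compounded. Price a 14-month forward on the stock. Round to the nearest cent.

PV(dividends) I = 6.58·e^(−0.0268·7/12) + 19.66·e^(−0.0268·9/12)
I = 6.4779 + 19.2688 = 25.7467
F = (S − I)·e^(rT) = (579.95 − 25.7467) · e^(0.0268·14/12)
= 554.2033 · e^0.031267 = 554.2033 × 1.031761 = ¥571.81

¥571.81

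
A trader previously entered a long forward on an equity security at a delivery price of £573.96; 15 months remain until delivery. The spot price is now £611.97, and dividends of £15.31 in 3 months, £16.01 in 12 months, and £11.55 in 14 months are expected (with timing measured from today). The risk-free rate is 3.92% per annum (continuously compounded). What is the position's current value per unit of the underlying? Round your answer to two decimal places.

£23.87

PV(remaining dividends) I = 15.31·e^(−0.0392·3/12) + 16.01·e^(−0.0392·12/12) + 11.55·e^(−0.0392·14/12) = 41.5889
Current forward F = (S − I)·e^(rT) = (611.97 − 41.5889)·e^(0.0392·15/12) = 570.3811 × 1.050220 = 599.0256
Value (long) = (F − K)·e^(−rT) = (599.0256 − 573.96) × 0.952181 = 23.8670
Value = £23.87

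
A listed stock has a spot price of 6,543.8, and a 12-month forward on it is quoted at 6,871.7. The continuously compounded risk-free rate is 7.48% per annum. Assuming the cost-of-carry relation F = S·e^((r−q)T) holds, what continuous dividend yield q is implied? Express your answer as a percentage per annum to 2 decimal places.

2.59%

From F = S·e^((r−q)T): (r − q) = ln(F/S)/T
ln(6871.7/6543.8) = ln(1.050108) = 0.048893
(r − q) = 0.048893 / (12/12) = 0.048893
q = r − ln(F/S)/T = 0.0748 − 0.048893 = 0.025907
q = 2.59%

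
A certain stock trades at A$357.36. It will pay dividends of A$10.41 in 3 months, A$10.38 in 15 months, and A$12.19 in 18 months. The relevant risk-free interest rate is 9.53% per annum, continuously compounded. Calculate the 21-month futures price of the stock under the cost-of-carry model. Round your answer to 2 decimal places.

A$386.84

PV(dividends) I = 10.41·e^(−0.0953·3/12) + 10.38·e^(−0.0953·15/12) + 12.19·e^(−0.0953·18/12)
I = 10.1649 + 9.2143 + 10.5663 = 29.9455
F = (S − I)·e^(rT) = (357.36 − 29.9455) · e^(0.0953·21/12)
= 327.4145 · e^0.166775 = 327.4145 × 1.181488 = A$386.84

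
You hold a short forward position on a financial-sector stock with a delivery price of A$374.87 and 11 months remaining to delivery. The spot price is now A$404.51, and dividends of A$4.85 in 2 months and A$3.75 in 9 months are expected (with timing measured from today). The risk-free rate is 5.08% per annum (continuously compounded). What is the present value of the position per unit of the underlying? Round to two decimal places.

-A$38.28

PV(remaining dividends) I = 4.85·e^(−0.0508·2/12) + 3.75·e^(−0.0508·9/12) = 8.4189
Current forward F = (S − I)·e^(rT) = (404.51 − 8.4189)·e^(0.0508·11/12) = 396.0911 × 1.047668 = 414.9720
Value (long) = (F − K)·e^(−rT) = (414.9720 − 374.87) × 0.954501 = 38.2774
Short position value = −(long value) = -A$38.28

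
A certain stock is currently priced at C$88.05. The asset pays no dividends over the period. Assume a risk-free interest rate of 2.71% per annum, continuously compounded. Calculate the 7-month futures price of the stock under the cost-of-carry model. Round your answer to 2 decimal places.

C$89.45

F = S·e^(rT) = 88.05 · e^(0.0271 × 7/12)
= 88.05 · e^0.015808 = 88.05 × 1.015934
F = C$89.45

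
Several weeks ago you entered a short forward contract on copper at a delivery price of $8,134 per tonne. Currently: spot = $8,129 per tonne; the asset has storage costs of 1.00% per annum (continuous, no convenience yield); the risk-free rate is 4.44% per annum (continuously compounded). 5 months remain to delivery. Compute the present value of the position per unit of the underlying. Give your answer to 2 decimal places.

Current fair forward for the remaining 5 months: F = S·e^((r + u)·T), (r + u) = 0.0444 + 0.0100 = 0.0544
F = 8129 · e^(0.0544 × 5/12) = 8129 × 1.02292551 = 8315.3615
Value of long forward = (F − K)·e^(−rT) = (8315.3615 − 8134) · e^(−0.0444·5/12)
= 181.3615 × 0.98167007 = 178.04
Short position value = −(long value) = -$178.04

-$178.04 per tonne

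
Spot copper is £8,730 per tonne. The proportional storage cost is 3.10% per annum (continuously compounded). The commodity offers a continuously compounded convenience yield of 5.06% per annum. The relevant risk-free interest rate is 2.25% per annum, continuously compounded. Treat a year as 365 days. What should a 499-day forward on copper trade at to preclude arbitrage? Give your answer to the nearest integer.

£8,765 per tonne

Net carry = r + u − y = 0.0225 + 0.0310 − 0.0506 = 0.0029
F = S·e^((r+u−y)T) = 8730 · e^(0.0029 × 499/365) = 8730 · e^0.003965
= 8730 × 1.003973 = £8,765 per tonne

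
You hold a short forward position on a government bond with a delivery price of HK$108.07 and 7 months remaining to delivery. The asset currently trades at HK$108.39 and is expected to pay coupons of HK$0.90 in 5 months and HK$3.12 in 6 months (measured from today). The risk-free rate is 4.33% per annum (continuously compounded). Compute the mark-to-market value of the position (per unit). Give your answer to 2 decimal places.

PV(remaining coupons) I = 0.90·e^(−0.0433·5/12) + 3.12·e^(−0.0433·6/12) = 3.9371
Current forward F = (S − I)·e^(rT) = (108.39 − 3.9371)·e^(0.0433·7/12) = 104.4529 × 1.025580 = 107.1248
Value (long) = (F − K)·e^(−rT) = (107.1248 − 108.07) × 0.975058 = -0.9216
Short position value = −(long value) = HK$0.92

HK$0.92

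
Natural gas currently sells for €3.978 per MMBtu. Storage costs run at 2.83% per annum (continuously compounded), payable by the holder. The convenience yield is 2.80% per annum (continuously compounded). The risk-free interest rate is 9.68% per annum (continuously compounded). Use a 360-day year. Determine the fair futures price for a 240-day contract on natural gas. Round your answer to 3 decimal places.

€4.244 per MMBtu

Net carry = r + u − y = 0.0968 + 0.0283 − 0.0280 = 0.0971
F = S·e^((r+u−y)T) = 3.978 · e^(0.0971 × 240/360) = 3.978 · e^0.064733
= 3.978 × 1.066874 = €4.244 per MMBtu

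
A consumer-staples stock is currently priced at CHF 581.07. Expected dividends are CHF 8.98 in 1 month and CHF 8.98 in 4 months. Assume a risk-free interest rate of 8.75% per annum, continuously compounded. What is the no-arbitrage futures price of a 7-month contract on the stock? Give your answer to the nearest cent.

PV(dividends) I = 8.98·e^(−0.0875·1/12) + 8.98·e^(−0.0875·4/12)
I = 8.9148 + 8.7219 = 17.6367
F = (S − I)·e^(rT) = (581.07 − 17.6367) · e^(0.0875·7/12)
= 563.4333 · e^0.051042 = 563.4333 × 1.052367 = CHF 592.94

CHF 592.94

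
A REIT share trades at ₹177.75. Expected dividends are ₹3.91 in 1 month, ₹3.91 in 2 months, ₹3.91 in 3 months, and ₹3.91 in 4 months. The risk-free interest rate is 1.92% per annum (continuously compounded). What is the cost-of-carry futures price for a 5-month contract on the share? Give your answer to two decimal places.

PV(dividends) I = 3.91·e^(−0.0192·1/12) + 3.91·e^(−0.0192·2/12) + 3.91·e^(−0.0192·3/12) + 3.91·e^(−0.0192·4/12)
I = 3.9037 + 3.8975 + 3.8913 + 3.8851 = 15.5776
F = (S − I)·e^(rT) = (177.75 − 15.5776) · e^(0.0192·5/12)
= 162.1724 · e^0.008000 = 162.1724 × 1.008032 = ₹163.47

₹163.47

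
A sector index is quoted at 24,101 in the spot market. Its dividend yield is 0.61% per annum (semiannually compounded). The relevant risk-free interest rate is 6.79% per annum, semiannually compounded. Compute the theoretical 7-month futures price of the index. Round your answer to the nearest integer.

F = S · (1+r/2)^(2T) / (1+q/2)^(2T)
= 24101 × 1.039719 / 1.003559 = 24101 × 1.036032
F = 24,969

24,969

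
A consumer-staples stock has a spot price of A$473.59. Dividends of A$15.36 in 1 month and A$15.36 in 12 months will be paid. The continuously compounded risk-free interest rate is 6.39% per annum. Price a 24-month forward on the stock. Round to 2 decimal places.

A$504.42

PV(dividends) I = 15.36·e^(−0.0639·1/12) + 15.36·e^(−0.0639·12/12)
I = 15.2784 + 14.4092 = 29.6876
F = (S − I)·e^(rT) = (473.59 − 29.6876) · e^(0.0639·24/12)
= 443.9024 · e^0.127800 = 443.9024 × 1.136326 = A$504.42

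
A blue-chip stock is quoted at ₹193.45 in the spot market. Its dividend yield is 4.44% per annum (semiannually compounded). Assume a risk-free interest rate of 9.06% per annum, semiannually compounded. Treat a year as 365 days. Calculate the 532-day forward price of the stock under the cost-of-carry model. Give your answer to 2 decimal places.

F = S · (1+r/2)^(2T) / (1+q/2)^(2T)
= 193.45 × 1.137860 / 1.066099 = 193.45 × 1.067312
F = ₹206.47

₹206.47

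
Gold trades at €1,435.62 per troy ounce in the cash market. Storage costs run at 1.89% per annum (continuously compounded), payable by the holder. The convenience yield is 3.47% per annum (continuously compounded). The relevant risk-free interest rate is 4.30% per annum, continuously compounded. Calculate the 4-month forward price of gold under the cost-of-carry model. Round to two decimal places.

Net carry = r + u − y = 0.0430 + 0.0189 − 0.0347 = 0.0272
F = S·e^((r+u−y)T) = 1435.62 · e^(0.0272 × 4/12) = 1435.62 · e^0.00906667
= 1435.62 × 1.00910790 = €1,448.70 per troy ounce

€1,448.70 per troy ounce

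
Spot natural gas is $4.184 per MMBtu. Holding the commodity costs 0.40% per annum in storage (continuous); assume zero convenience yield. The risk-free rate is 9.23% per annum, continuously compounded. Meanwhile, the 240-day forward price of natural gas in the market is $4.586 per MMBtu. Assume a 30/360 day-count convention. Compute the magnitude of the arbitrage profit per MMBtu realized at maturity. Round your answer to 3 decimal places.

Fair forward: F* = S·e^(carry·T), with carry = (r + u) = 0.0923 + 0.0040 = 0.0963
F* = 4.184 · e^(0.0963 × 240/360) = 4.184 · e^0.064200 = 4.184 × 1.066306 = $4.4614
Market $4.586 > fair $4.4614: forward overpriced → cash-and-carry (buy spot, short the forward).
At maturity, profit = |F_mkt − F*| = |4.586 − 4.4614| = $0.125 per MMBtu

$0.125 per MMBtu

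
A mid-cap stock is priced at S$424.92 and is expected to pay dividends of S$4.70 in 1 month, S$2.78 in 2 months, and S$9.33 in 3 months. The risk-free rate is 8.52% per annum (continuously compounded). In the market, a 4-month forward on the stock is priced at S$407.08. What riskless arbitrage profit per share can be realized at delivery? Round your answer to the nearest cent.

S$13.06 per share

PV(dividends) I = 4.70·e^(−0.0852·1/12) + 2.78·e^(−0.0852·2/12) + 9.33·e^(−0.0852·3/12) = 16.5409
Fair forward F* = (S − I)·e^(rT) = (424.92 − 16.5409)·e^0.028400 = 408.3791 × 1.028807 = 420.1433
Market S$407.08 < fair 420.1433: forward underpriced → reverse cash-and-carry (short the stock, invest proceeds at r, pay the dividends, go long the forward).
Profit at T = |F_mkt − F*| = |407.08 − 420.1433| = S$13.06 per share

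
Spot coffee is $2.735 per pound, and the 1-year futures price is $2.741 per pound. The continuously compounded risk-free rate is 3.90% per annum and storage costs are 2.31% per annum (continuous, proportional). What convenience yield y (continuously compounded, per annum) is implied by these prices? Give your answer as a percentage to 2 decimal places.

5.99%

F = S·e^((r+u−y)T) ⇒ (r+u−y) = ln(F/S)/T
ln(2.741/2.735) = 0.002191; /T ⇒ 0.002191
y = r + u − ln(F/S)/T = 0.0390 + 0.0231 − 0.002191 = 0.059909
y = 5.99%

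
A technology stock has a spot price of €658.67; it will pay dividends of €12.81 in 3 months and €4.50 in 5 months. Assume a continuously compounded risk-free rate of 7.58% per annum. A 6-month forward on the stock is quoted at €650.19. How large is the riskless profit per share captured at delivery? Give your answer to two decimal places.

PV(dividends) I = 12.81·e^(−0.0758·3/12) + 4.50·e^(−0.0758·5/12) = 16.9296
Fair forward F* = (S − I)·e^(rT) = (658.67 − 16.9296)·e^0.037900 = 641.7404 × 1.038627 = 666.5289
Market €650.19 < fair 666.5289: forward underpriced → reverse cash-and-carry (short the stock, invest proceeds at r, pay the dividends, go long the forward).
Profit at T = |F_mkt − F*| = |650.19 − 666.5289| = €16.34 per share

€16.34 per share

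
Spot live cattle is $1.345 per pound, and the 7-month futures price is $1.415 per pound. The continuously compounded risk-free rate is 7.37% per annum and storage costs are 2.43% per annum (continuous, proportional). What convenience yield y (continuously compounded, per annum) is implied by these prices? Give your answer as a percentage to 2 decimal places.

1.10%

F = S·e^((r+u−y)T) ⇒ (r+u−y) = ln(F/S)/T
ln(1.415/1.345) = 0.050736; /T ⇒ 0.086976
y = r + u − ln(F/S)/T = 0.0737 + 0.0243 − 0.086976 = 0.011024
y = 1.10%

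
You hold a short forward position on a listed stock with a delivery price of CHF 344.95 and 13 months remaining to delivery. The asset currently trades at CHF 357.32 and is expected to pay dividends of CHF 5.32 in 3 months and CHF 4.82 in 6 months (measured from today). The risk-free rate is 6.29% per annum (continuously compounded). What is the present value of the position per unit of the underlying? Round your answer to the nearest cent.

-CHF 25.18

PV(remaining dividends) I = 5.32·e^(−0.0629·3/12) + 4.82·e^(−0.0629·6/12) = 9.9078
Current forward F = (S − I)·e^(rT) = (357.32 − 9.9078)·e^(0.0629·13/12) = 347.4122 × 1.070517 = 371.9107
Value (long) = (F − K)·e^(−rT) = (371.9107 − 344.95) × 0.934128 = 25.1847
Short position value = −(long value) = -CHF 25.18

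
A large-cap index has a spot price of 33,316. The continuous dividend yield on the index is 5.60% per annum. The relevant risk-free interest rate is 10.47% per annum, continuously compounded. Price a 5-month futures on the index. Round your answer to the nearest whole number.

33,999

F = S·e^((r − q)T) = 33316 · e^((0.1047 − 0.0560) × 5/12)
= 33316 · e^0.020292 = 33316 × 1.020499
F = 33,999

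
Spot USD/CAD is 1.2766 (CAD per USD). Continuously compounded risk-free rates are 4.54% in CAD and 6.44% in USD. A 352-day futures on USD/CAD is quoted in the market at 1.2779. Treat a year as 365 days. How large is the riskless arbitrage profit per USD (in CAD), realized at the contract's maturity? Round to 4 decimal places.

0.0245 per USD (in CAD)

Fair futures: F* = S·e^(carry·T), with carry = (r_CAD − r_USD) = 0.0454 − 0.0644 = -0.0190
F* = 1.2766 · e^(-0.0190 × 352/365) = 1.2766 · e^-0.018323 = 1.2766 × 0.981844 = 1.2534
Market 1.2779 > fair 1.2534: forward overpriced → cash-and-carry (buy spot, short the forward).
At maturity, profit = |F_mkt − F*| = |1.2779 − 1.2534| = 0.0245 per USD (in CAD)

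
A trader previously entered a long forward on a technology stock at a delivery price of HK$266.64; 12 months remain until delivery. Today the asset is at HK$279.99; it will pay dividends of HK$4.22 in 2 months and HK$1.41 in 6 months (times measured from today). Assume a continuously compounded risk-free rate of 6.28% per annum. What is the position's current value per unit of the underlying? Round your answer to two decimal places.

HK$24.04

PV(remaining dividends) I = 4.22·e^(−0.0628·2/12) + 1.41·e^(−0.0628·6/12) = 5.5425
Current forward F = (S − I)·e^(rT) = (279.99 − 5.5425)·e^(0.0628·12/12) = 274.4475 × 1.064814 = 292.2355
Value (long) = (F − K)·e^(−rT) = (292.2355 − 266.64) × 0.939131 = 24.0375
Value = HK$24.04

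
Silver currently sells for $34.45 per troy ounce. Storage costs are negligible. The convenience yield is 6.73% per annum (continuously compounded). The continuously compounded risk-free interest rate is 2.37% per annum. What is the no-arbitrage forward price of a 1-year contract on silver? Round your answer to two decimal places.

$32.98 per troy ounce

Net carry = r + u − y = 0.0237 + 0.0000 − 0.0673 = -0.0436
F = S·e^((r+u−y)T) = 34.45 · e^(-0.0436 × 1) = 34.45 · e^-0.043600
= 34.45 × 0.957337 = $32.98 per troy ounce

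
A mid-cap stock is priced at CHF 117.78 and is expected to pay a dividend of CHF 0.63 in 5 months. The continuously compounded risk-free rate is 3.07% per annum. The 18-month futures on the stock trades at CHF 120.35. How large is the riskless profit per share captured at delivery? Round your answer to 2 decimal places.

CHF 2.33 per share

PV(dividends) I = 0.63·e^(−0.0307·5/12) = 0.6220
Fair futures F* = (S − I)·e^(rT) = (117.78 − 0.6220)·e^0.046050 = 117.1580 × 1.047127 = 122.6793
Market CHF 120.35 < fair 122.6793: forward underpriced → reverse cash-and-carry (short the stock, invest proceeds at r, pay the dividends, go long the forward).
Profit at T = |F_mkt − F*| = |120.35 − 122.6793| = CHF 2.33 per share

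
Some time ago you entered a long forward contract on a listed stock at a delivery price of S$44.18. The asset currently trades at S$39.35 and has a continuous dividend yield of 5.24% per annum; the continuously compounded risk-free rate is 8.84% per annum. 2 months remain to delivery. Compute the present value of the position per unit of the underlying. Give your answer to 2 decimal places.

-S$4.53

Current fair forward for the remaining 2 months: F = S·e^((r − q)·T), (r − q) = 0.0884 − 0.0524 = 0.0360
F = 39.35 · e^(0.0360 × 2/12) = 39.35 × 1.006018 = 39.5868
Value of long forward = (F − K)·e^(−rT) = (39.5868 − 44.18) · e^(−0.0884·2/12)
= -4.5932 × 0.985375 = -4.53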